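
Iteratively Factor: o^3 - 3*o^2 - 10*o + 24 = (o - 4)*(o^2 + o - 6) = (o - 4)*(o + 3)*(o - 2)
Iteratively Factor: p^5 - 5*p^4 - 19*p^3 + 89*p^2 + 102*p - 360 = (p - 5)*(p^4 - 19*p^2 - 6*p + 72) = (p - 5)*(p + 3)*(p^3 - 3*p^2 - 10*p + 24) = (p - 5)*(p + 3)^2*(p^2 - 6*p + 8) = (p - 5)*(p - 4)*(p + 3)^2*(p - 2)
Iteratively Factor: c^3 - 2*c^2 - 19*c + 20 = (c - 5)*(c^2 + 3*c - 4) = (c - 5)*(c + 4)*(c - 1)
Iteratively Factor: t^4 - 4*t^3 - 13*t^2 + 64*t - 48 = (t + 4)*(t^3 - 8*t^2 + 19*t - 12) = (t - 4)*(t + 4)*(t^2 - 4*t + 3) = (t - 4)*(t - 1)*(t + 4)*(t - 3)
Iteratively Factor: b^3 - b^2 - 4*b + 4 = (b - 1)*(b^2 - 4) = (b - 1)*(b + 2)*(b - 2)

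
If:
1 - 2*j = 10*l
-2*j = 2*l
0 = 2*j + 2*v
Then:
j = -1/8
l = 1/8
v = 1/8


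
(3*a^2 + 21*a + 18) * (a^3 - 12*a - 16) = 3*a^5 + 21*a^4 - 18*a^3 - 300*a^2 - 552*a - 288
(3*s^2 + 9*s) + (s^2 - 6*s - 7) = 4*s^2 + 3*s - 7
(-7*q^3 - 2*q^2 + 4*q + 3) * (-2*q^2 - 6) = 14*q^5 + 4*q^4 + 34*q^3 + 6*q^2 - 24*q - 18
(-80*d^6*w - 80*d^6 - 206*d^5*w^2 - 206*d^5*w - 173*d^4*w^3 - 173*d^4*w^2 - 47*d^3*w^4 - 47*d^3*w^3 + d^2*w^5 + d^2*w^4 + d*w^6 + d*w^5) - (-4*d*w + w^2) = -80*d^6*w - 80*d^6 - 206*d^5*w^2 - 206*d^5*w - 173*d^4*w^3 - 173*d^4*w^2 - 47*d^3*w^4 - 47*d^3*w^3 + d^2*w^5 + d^2*w^4 + d*w^6 + d*w^5 + 4*d*w - w^2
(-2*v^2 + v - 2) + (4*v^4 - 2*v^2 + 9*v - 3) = 4*v^4 - 4*v^2 + 10*v - 5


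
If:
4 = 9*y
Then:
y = 4/9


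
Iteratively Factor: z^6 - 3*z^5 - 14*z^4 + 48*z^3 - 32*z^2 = (z)*(z^5 - 3*z^4 - 14*z^3 + 48*z^2 - 32*z) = z*(z - 1)*(z^4 - 2*z^3 - 16*z^2 + 32*z) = z*(z - 2)*(z - 1)*(z^3 - 16*z) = z*(z - 4)*(z - 2)*(z - 1)*(z^2 + 4*z) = z*(z - 4)*(z - 2)*(z - 1)*(z + 4)*(z)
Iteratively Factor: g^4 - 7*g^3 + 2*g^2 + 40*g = (g + 2)*(g^3 - 9*g^2 + 20*g) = (g - 5)*(g + 2)*(g^2 - 4*g) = (g - 5)*(g - 4)*(g + 2)*(g)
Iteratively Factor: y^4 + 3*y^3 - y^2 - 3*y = (y + 1)*(y^3 + 2*y^2 - 3*y) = (y + 1)*(y + 3)*(y^2 - y) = y*(y + 1)*(y + 3)*(y - 1)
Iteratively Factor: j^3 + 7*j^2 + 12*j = (j)*(j^2 + 7*j + 12) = j*(j + 3)*(j + 4)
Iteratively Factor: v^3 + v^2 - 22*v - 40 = (v + 2)*(v^2 - v - 20) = (v + 2)*(v + 4)*(v - 5)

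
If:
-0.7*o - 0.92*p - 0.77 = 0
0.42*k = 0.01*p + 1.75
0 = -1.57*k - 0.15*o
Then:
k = 5.12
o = -53.56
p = 39.91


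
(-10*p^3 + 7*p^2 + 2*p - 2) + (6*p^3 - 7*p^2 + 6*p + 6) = -4*p^3 + 8*p + 4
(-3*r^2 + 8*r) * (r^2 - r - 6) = -3*r^4 + 11*r^3 + 10*r^2 - 48*r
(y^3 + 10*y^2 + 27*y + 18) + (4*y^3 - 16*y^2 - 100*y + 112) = 5*y^3 - 6*y^2 - 73*y + 130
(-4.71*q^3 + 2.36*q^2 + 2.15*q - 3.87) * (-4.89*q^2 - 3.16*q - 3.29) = 23.0319*q^5 + 3.3432*q^4 - 2.4752*q^3 + 4.3659*q^2 + 5.1557*q + 12.7323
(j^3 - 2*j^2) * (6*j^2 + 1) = 6*j^5 - 12*j^4 + j^3 - 2*j^2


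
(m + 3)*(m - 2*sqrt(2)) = m^2 - 2*sqrt(2)*m + 3*m - 6*sqrt(2)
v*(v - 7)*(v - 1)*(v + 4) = v^4 - 4*v^3 - 25*v^2 + 28*v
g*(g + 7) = g^2 + 7*g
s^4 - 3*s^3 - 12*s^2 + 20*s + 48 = (s - 4)*(s - 3)*(s + 2)^2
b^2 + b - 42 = (b - 6)*(b + 7)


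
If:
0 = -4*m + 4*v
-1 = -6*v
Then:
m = 1/6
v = 1/6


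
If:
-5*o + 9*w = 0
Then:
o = 9*w/5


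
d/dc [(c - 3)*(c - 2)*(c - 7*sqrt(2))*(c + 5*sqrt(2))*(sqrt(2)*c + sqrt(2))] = 5*sqrt(2)*c^4 - 16*sqrt(2)*c^3 - 16*c^3 - 207*sqrt(2)*c^2 + 48*c^2 - 8*c + 572*sqrt(2)*c - 70*sqrt(2) - 24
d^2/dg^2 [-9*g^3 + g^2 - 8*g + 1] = 2 - 54*g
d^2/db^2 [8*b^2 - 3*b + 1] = 16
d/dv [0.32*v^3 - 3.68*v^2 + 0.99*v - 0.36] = 0.96*v^2 - 7.36*v + 0.99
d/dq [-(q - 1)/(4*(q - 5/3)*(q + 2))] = 9*(q^2 - 2*q + 3)/(4*(9*q^4 + 6*q^3 - 59*q^2 - 20*q + 100))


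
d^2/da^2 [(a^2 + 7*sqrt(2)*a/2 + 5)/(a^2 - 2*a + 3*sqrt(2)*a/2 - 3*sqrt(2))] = 4*(4*a^3 + 4*sqrt(2)*a^3 + 18*sqrt(2)*a^2 + 30*a^2 + 45*sqrt(2)*a + 66*a + 37 + 33*sqrt(2))/(4*a^6 - 24*a^5 + 18*sqrt(2)*a^5 - 108*sqrt(2)*a^4 + 102*a^4 - 356*a^3 + 243*sqrt(2)*a^3 - 306*sqrt(2)*a^2 + 648*a^2 - 432*a + 324*sqrt(2)*a - 216*sqrt(2))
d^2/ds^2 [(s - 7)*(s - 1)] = 2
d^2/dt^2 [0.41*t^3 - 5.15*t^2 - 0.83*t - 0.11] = 2.46*t - 10.3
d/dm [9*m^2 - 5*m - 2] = 18*m - 5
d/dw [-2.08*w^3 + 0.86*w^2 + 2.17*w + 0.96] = -6.24*w^2 + 1.72*w + 2.17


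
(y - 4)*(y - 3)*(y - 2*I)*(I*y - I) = I*y^4 + 2*y^3 - 8*I*y^3 - 16*y^2 + 19*I*y^2 + 38*y - 12*I*y - 24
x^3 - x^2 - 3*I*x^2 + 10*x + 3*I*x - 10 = (x - 1)*(x - 5*I)*(x + 2*I)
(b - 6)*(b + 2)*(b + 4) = b^3 - 28*b - 48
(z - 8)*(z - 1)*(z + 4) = z^3 - 5*z^2 - 28*z + 32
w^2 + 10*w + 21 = (w + 3)*(w + 7)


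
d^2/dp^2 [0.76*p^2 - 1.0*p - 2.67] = 1.52000000000000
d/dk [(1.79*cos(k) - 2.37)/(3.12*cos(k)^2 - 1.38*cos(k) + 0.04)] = (5.5848*cos(k)^2 - 14.7888*cos(k) + 3.199)*sin(k)/(9.7344*cos(k)^4 - 8.6112*cos(k)^3 + 2.154*cos(k)^2 - 0.1104*cos(k) + 0.0016)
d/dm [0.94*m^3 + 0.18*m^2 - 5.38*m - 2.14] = 2.82*m^2 + 0.36*m - 5.38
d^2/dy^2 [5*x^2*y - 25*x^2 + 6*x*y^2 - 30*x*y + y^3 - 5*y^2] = 12*x + 6*y - 10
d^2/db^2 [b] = 0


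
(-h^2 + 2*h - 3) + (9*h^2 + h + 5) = 8*h^2 + 3*h + 2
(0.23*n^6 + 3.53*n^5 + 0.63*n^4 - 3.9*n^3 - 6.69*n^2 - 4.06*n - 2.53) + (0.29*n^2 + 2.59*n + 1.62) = 0.23*n^6 + 3.53*n^5 + 0.63*n^4 - 3.9*n^3 - 6.4*n^2 - 1.47*n - 0.91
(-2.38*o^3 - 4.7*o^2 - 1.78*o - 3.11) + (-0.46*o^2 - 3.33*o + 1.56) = -2.38*o^3 - 5.16*o^2 - 5.11*o - 1.55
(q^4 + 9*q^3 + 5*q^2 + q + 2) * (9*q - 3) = 9*q^5 + 78*q^4 + 18*q^3 - 6*q^2 + 15*q - 6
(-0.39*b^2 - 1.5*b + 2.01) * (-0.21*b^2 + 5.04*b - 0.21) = 0.0819*b^4 - 1.6506*b^3 - 7.9002*b^2 + 10.4454*b - 0.4221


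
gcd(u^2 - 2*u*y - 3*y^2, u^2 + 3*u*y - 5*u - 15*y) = 1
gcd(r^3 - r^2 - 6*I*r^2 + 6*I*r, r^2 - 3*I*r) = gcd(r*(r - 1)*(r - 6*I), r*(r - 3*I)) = r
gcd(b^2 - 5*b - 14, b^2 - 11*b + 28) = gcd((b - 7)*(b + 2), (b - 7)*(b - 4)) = b - 7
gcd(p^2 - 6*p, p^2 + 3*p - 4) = 1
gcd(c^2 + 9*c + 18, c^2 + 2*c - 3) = c + 3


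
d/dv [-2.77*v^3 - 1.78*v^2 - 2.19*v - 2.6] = -8.31*v^2 - 3.56*v - 2.19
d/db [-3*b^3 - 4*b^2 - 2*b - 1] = -9*b^2 - 8*b - 2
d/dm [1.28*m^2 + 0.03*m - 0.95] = 2.56*m + 0.03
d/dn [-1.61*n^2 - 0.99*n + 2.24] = -3.22*n - 0.99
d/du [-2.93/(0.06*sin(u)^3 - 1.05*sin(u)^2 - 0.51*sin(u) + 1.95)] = (0.5274*sin(u)^2 - 6.153*sin(u) - 1.4943)*cos(u)/(0.06*sin(u)^3 - 1.05*sin(u)^2 - 0.51*sin(u) + 1.95)^2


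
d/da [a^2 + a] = 2*a + 1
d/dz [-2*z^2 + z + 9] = 1 - 4*z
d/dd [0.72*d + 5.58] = 0.720000000000000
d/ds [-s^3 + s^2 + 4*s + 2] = -3*s^2 + 2*s + 4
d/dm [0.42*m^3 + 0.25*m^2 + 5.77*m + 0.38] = 1.26*m^2 + 0.5*m + 5.77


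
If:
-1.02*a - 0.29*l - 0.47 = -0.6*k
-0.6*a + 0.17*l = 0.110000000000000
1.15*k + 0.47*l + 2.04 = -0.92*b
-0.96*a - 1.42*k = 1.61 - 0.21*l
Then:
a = -0.60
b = -0.28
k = -0.95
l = -1.47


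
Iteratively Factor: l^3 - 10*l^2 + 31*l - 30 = (l - 3)*(l^2 - 7*l + 10) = (l - 5)*(l - 3)*(l - 2)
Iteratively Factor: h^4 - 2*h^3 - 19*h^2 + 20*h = (h - 1)*(h^3 - h^2 - 20*h) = (h - 1)*(h + 4)*(h^2 - 5*h) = h*(h - 1)*(h + 4)*(h - 5)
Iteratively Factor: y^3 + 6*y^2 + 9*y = (y)*(y^2 + 6*y + 9) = y*(y + 3)*(y + 3)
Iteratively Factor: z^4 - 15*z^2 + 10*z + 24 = (z + 1)*(z^3 - z^2 - 14*z + 24) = (z - 3)*(z + 1)*(z^2 + 2*z - 8) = (z - 3)*(z - 2)*(z + 1)*(z + 4)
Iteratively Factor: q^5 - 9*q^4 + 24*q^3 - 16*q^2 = (q - 4)*(q^4 - 5*q^3 + 4*q^2) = (q - 4)*(q - 1)*(q^3 - 4*q^2) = (q - 4)^2*(q - 1)*(q^2) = q*(q - 4)^2*(q - 1)*(q)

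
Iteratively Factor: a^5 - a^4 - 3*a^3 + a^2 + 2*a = (a - 2)*(a^4 + a^3 - a^2 - a) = (a - 2)*(a + 1)*(a^3 - a) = (a - 2)*(a + 1)^2*(a^2 - a) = a*(a - 2)*(a + 1)^2*(a - 1)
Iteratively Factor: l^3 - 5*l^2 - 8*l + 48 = (l - 4)*(l^2 - l - 12) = (l - 4)*(l + 3)*(l - 4)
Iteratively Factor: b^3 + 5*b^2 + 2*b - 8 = (b + 4)*(b^2 + b - 2) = (b + 2)*(b + 4)*(b - 1)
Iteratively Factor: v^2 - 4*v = (v - 4)*(v)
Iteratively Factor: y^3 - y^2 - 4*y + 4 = (y - 2)*(y^2 + y - 2) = (y - 2)*(y + 2)*(y - 1)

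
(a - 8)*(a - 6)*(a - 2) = a^3 - 16*a^2 + 76*a - 96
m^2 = m^2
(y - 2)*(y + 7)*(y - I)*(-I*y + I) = -I*y^4 - y^3 - 4*I*y^3 - 4*y^2 + 19*I*y^2 + 19*y - 14*I*y - 14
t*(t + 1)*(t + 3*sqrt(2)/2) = t^3 + t^2 + 3*sqrt(2)*t^2/2 + 3*sqrt(2)*t/2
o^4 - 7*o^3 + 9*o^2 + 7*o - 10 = (o - 5)*(o - 2)*(o - 1)*(o + 1)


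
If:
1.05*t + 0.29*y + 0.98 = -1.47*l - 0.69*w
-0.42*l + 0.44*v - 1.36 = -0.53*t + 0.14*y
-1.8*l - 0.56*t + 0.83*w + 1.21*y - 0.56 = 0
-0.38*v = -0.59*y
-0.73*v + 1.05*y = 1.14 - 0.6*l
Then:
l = 2.99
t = -3.10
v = 12.18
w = -6.37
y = 7.84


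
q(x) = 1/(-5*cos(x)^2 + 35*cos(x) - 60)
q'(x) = (-10*sin(x)*cos(x) + 35*sin(x))/(-5*cos(x)^2 + 35*cos(x) - 60)^2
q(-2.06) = -0.01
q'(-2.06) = -0.01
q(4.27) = -0.01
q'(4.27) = -0.01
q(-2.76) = -0.01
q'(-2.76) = -0.00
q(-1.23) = -0.02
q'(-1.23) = -0.01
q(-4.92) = -0.02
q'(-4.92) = 0.01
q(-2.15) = -0.01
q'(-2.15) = -0.01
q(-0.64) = -0.03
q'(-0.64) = -0.01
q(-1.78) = -0.01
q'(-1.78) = -0.01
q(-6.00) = -0.03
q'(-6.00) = 0.01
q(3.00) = -0.01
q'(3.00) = 0.00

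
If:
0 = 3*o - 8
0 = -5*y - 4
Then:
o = 8/3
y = -4/5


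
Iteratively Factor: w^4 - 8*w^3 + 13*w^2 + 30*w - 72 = (w - 3)*(w^3 - 5*w^2 - 2*w + 24) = (w - 3)^2*(w^2 - 2*w - 8) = (w - 3)^2*(w + 2)*(w - 4)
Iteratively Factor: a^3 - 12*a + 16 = (a - 2)*(a^2 + 2*a - 8) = (a - 2)*(a + 4)*(a - 2)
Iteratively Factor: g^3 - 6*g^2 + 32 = (g + 2)*(g^2 - 8*g + 16) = (g - 4)*(g + 2)*(g - 4)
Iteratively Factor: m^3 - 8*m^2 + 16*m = (m)*(m^2 - 8*m + 16) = m*(m - 4)*(m - 4)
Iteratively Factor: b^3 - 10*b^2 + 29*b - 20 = (b - 1)*(b^2 - 9*b + 20) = (b - 5)*(b - 1)*(b - 4)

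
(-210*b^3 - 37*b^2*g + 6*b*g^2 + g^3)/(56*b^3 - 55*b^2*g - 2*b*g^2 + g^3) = (-30*b^2 - b*g + g^2)/(8*b^2 - 9*b*g + g^2)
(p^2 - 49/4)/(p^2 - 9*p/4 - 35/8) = 2*(2*p + 7)/(4*p + 5)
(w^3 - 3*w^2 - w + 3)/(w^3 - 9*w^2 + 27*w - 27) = (w^2 - 1)/(w^2 - 6*w + 9)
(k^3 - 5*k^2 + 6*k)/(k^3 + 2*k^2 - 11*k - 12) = k*(k - 2)/(k^2 + 5*k + 4)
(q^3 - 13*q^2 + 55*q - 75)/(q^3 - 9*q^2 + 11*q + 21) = (q^2 - 10*q + 25)/(q^2 - 6*q - 7)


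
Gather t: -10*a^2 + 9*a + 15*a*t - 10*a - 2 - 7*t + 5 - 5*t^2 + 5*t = -10*a^2 - a - 5*t^2 + t*(15*a - 2) + 3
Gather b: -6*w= -6*w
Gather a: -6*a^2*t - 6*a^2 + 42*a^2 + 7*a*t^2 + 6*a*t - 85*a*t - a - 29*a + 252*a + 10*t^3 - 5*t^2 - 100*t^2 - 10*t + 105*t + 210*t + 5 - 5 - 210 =a^2*(36 - 6*t) + a*(7*t^2 - 79*t + 222) + 10*t^3 - 105*t^2 + 305*t - 210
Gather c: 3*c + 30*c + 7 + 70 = 33*c + 77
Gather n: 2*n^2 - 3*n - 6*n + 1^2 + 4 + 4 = 2*n^2 - 9*n + 9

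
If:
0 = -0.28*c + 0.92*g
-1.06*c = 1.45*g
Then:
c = 0.00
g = 0.00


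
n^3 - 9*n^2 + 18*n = n*(n - 6)*(n - 3)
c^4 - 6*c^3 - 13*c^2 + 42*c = c*(c - 7)*(c - 2)*(c + 3)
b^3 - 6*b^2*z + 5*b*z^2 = b*(b - 5*z)*(b - z)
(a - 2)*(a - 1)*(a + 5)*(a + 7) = a^4 + 9*a^3 + a^2 - 81*a + 70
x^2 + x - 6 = (x - 2)*(x + 3)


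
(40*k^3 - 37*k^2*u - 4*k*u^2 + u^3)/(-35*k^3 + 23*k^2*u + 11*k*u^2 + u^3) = (-8*k + u)/(7*k + u)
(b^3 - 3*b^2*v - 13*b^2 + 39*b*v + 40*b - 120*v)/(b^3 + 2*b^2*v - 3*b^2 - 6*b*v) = (b^3 - 3*b^2*v - 13*b^2 + 39*b*v + 40*b - 120*v)/(b*(b^2 + 2*b*v - 3*b - 6*v))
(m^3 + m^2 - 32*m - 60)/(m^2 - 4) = (m^2 - m - 30)/(m - 2)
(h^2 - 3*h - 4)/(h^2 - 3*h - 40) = (-h^2 + 3*h + 4)/(-h^2 + 3*h + 40)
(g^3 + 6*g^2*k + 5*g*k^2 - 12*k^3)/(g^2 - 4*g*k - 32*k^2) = (g^2 + 2*g*k - 3*k^2)/(g - 8*k)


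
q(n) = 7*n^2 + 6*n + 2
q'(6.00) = 90.00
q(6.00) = 290.00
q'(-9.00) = -120.00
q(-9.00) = 515.00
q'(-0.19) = 3.34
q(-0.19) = 1.11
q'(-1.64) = -16.96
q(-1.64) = 10.99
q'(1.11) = 21.54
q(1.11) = 17.28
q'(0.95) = 19.30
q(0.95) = 14.02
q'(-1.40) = -13.60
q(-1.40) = 7.32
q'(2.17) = 36.38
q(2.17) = 47.98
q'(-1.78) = -18.92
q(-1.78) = 13.50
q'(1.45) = 26.30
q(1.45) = 25.42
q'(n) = 14*n + 6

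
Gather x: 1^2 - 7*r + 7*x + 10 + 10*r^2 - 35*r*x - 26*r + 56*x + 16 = 10*r^2 - 33*r + x*(63 - 35*r) + 27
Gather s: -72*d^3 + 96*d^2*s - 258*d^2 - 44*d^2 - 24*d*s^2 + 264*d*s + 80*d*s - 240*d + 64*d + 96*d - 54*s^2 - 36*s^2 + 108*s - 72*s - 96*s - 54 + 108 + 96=-72*d^3 - 302*d^2 - 80*d + s^2*(-24*d - 90) + s*(96*d^2 + 344*d - 60) + 150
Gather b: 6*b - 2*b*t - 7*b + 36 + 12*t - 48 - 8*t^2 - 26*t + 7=b*(-2*t - 1) - 8*t^2 - 14*t - 5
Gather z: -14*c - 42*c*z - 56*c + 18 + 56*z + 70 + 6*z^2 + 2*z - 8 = -70*c + 6*z^2 + z*(58 - 42*c) + 80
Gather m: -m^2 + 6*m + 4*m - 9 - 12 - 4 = -m^2 + 10*m - 25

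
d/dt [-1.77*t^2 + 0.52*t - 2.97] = 0.52 - 3.54*t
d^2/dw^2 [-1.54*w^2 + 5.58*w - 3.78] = -3.08000000000000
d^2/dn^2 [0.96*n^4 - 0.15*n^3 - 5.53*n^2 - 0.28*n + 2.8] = 11.52*n^2 - 0.9*n - 11.06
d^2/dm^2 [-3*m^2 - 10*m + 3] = -6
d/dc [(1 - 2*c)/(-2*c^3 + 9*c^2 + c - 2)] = (4*c^3 - 18*c^2 - 2*c + (2*c - 1)*(-6*c^2 + 18*c + 1) + 4)/(2*c^3 - 9*c^2 - c + 2)^2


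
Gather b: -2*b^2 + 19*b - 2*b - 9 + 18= -2*b^2 + 17*b + 9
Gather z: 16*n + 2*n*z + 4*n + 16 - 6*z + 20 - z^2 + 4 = 20*n - z^2 + z*(2*n - 6) + 40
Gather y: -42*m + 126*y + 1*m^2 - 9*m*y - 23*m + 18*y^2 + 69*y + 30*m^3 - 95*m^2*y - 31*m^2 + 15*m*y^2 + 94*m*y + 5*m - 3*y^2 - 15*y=30*m^3 - 30*m^2 - 60*m + y^2*(15*m + 15) + y*(-95*m^2 + 85*m + 180)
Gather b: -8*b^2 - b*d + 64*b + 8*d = -8*b^2 + b*(64 - d) + 8*d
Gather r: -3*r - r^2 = -r^2 - 3*r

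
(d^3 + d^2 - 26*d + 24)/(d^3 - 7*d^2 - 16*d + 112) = (d^2 + 5*d - 6)/(d^2 - 3*d - 28)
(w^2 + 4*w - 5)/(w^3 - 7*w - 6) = (-w^2 - 4*w + 5)/(-w^3 + 7*w + 6)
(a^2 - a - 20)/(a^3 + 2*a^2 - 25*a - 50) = (a + 4)/(a^2 + 7*a + 10)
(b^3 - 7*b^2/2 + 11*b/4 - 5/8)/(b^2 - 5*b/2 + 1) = (b^2 - 3*b + 5/4)/(b - 2)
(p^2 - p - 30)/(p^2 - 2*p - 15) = (-p^2 + p + 30)/(-p^2 + 2*p + 15)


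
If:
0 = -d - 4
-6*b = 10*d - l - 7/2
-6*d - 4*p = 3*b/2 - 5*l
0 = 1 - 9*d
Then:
No Solution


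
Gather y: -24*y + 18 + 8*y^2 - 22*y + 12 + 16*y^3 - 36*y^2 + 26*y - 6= 16*y^3 - 28*y^2 - 20*y + 24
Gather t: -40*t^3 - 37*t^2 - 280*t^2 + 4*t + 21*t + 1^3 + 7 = -40*t^3 - 317*t^2 + 25*t + 8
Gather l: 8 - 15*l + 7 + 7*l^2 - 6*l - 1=7*l^2 - 21*l + 14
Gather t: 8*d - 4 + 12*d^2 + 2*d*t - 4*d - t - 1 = 12*d^2 + 4*d + t*(2*d - 1) - 5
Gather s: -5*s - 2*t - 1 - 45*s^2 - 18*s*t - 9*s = -45*s^2 + s*(-18*t - 14) - 2*t - 1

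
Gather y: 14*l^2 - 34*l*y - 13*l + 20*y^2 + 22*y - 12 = 14*l^2 - 13*l + 20*y^2 + y*(22 - 34*l) - 12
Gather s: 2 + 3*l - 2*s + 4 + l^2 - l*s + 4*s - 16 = l^2 + 3*l + s*(2 - l) - 10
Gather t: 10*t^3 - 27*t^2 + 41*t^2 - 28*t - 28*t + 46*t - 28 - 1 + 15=10*t^3 + 14*t^2 - 10*t - 14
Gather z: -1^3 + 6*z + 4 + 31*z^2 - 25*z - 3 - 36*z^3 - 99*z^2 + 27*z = -36*z^3 - 68*z^2 + 8*z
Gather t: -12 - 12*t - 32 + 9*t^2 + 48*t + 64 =9*t^2 + 36*t + 20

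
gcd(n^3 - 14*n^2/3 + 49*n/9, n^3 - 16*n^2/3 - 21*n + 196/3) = n - 7/3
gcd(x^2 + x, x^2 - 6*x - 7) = x + 1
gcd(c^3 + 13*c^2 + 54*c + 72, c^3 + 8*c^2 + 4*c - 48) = c^2 + 10*c + 24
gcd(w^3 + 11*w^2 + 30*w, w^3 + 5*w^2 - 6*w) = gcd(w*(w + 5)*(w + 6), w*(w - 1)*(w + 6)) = w^2 + 6*w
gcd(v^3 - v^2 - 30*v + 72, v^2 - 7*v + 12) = v^2 - 7*v + 12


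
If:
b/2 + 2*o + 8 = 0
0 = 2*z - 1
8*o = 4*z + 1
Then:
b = -35/2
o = 3/8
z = 1/2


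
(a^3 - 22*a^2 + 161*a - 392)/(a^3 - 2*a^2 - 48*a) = (a^2 - 14*a + 49)/(a*(a + 6))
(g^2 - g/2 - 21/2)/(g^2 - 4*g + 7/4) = 2*(g + 3)/(2*g - 1)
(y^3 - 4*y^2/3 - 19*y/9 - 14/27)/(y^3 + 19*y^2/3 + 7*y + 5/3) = (9*y^2 - 15*y - 14)/(9*(y^2 + 6*y + 5))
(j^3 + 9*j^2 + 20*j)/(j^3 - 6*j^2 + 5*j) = (j^2 + 9*j + 20)/(j^2 - 6*j + 5)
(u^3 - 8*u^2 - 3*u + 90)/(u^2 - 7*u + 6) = (u^2 - 2*u - 15)/(u - 1)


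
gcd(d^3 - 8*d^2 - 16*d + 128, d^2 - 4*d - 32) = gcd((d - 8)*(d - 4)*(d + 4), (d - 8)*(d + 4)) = d^2 - 4*d - 32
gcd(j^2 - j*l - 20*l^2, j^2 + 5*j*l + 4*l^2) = j + 4*l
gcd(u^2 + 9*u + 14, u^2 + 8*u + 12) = u + 2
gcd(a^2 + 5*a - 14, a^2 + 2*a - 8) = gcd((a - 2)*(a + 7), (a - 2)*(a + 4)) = a - 2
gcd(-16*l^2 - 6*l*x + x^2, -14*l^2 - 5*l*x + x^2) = 2*l + x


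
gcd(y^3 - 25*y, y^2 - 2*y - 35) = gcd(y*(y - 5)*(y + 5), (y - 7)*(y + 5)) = y + 5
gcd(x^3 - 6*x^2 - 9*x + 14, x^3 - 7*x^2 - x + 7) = x^2 - 8*x + 7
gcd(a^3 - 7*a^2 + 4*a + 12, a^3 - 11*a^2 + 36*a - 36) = a^2 - 8*a + 12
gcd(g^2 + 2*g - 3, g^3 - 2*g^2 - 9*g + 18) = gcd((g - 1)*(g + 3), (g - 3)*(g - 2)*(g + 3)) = g + 3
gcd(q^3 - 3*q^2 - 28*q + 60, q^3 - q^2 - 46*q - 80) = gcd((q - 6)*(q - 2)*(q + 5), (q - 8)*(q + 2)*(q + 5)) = q + 5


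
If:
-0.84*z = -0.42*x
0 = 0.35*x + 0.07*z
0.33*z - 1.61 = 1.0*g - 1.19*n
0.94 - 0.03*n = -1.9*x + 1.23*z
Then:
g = 35.68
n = 31.33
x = 0.00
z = 0.00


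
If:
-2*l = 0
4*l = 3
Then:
No Solution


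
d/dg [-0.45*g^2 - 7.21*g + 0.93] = -0.9*g - 7.21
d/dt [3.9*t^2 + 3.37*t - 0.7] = 7.8*t + 3.37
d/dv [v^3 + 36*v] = 3*v^2 + 36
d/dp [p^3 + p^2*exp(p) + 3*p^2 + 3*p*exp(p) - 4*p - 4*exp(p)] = p^2*exp(p) + 3*p^2 + 5*p*exp(p) + 6*p - exp(p) - 4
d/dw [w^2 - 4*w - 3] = 2*w - 4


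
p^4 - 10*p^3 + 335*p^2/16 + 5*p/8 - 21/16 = (p - 7)*(p - 3)*(p - 1/4)*(p + 1/4)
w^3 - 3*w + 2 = (w - 1)^2*(w + 2)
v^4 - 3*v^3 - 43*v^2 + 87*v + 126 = (v - 7)*(v - 3)*(v + 1)*(v + 6)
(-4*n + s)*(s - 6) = -4*n*s + 24*n + s^2 - 6*s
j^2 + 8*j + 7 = (j + 1)*(j + 7)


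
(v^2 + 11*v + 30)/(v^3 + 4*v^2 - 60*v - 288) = (v + 5)/(v^2 - 2*v - 48)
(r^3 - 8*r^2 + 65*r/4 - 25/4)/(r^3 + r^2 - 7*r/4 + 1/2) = (2*r^2 - 15*r + 25)/(2*r^2 + 3*r - 2)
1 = 1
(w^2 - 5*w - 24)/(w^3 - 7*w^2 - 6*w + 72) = (w - 8)/(w^2 - 10*w + 24)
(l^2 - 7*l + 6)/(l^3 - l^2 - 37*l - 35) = (-l^2 + 7*l - 6)/(-l^3 + l^2 + 37*l + 35)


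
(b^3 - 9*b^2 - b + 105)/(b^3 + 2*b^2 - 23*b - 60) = (b - 7)/(b + 4)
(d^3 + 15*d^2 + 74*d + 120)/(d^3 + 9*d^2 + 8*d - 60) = (d + 4)/(d - 2)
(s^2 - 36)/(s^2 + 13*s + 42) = (s - 6)/(s + 7)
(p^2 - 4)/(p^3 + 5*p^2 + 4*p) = (p^2 - 4)/(p*(p^2 + 5*p + 4))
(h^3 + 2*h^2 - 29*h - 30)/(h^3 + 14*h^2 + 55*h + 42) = (h - 5)/(h + 7)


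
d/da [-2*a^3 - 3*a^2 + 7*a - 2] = -6*a^2 - 6*a + 7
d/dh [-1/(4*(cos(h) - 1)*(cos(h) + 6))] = -(2*cos(h) + 5)*sin(h)/(4*(cos(h) - 1)^2*(cos(h) + 6)^2)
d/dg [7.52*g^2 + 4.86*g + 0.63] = 15.04*g + 4.86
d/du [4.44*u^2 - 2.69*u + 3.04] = 8.88*u - 2.69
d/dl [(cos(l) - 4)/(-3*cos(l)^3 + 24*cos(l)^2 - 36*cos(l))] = 2*(-cos(l)^3 + 10*cos(l)^2 - 32*cos(l) + 24)*sin(l)/(3*(cos(l) - 6)^2*(cos(l) - 2)^2*cos(l)^2)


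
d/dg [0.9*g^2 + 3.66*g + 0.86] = 1.8*g + 3.66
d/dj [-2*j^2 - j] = -4*j - 1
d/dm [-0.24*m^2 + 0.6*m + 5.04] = 0.6 - 0.48*m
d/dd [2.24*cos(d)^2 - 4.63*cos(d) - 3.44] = (4.63 - 4.48*cos(d))*sin(d)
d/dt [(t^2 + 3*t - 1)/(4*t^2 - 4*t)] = (-t^2 + t/2 - 1/4)/(t^2*(t^2 - 2*t + 1))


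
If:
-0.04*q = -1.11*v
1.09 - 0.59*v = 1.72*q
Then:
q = 0.63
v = 0.02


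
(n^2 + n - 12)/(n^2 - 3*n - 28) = (n - 3)/(n - 7)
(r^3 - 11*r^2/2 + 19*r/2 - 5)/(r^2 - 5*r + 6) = (2*r^2 - 7*r + 5)/(2*(r - 3))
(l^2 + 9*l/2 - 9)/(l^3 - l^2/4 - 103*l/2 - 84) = 2*(2*l - 3)/(4*l^2 - 25*l - 56)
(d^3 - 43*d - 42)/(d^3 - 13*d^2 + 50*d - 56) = (d^2 + 7*d + 6)/(d^2 - 6*d + 8)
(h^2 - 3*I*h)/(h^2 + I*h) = (h - 3*I)/(h + I)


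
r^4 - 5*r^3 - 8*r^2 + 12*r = r*(r - 6)*(r - 1)*(r + 2)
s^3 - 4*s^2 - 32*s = s*(s - 8)*(s + 4)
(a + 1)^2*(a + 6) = a^3 + 8*a^2 + 13*a + 6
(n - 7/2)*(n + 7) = n^2 + 7*n/2 - 49/2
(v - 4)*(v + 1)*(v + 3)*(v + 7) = v^4 + 7*v^3 - 13*v^2 - 103*v - 84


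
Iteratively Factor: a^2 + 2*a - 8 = (a - 2)*(a + 4)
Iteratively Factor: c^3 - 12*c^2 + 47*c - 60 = (c - 4)*(c^2 - 8*c + 15) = (c - 4)*(c - 3)*(c - 5)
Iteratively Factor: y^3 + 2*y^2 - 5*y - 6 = (y + 3)*(y^2 - y - 2) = (y - 2)*(y + 3)*(y + 1)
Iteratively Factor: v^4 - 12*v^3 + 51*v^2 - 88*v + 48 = (v - 1)*(v^3 - 11*v^2 + 40*v - 48) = (v - 4)*(v - 1)*(v^2 - 7*v + 12) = (v - 4)*(v - 3)*(v - 1)*(v - 4)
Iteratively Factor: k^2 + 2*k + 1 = (k + 1)*(k + 1)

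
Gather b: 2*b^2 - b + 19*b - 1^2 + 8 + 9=2*b^2 + 18*b + 16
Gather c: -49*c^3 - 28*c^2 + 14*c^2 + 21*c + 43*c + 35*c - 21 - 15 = -49*c^3 - 14*c^2 + 99*c - 36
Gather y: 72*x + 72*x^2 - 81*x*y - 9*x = 72*x^2 - 81*x*y + 63*x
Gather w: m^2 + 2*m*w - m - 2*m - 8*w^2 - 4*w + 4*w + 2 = m^2 + 2*m*w - 3*m - 8*w^2 + 2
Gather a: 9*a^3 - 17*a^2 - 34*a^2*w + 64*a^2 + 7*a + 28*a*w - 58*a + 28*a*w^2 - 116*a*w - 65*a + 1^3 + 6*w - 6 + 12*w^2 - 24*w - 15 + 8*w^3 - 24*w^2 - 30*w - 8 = 9*a^3 + a^2*(47 - 34*w) + a*(28*w^2 - 88*w - 116) + 8*w^3 - 12*w^2 - 48*w - 28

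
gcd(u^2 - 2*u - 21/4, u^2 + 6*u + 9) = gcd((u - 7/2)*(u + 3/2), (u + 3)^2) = 1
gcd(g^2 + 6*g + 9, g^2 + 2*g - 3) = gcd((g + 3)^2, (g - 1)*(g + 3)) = g + 3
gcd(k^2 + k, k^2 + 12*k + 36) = 1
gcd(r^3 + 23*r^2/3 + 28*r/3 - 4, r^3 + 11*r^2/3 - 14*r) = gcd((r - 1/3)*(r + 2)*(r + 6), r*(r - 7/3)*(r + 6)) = r + 6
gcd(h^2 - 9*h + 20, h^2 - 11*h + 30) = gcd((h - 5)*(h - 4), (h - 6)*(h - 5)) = h - 5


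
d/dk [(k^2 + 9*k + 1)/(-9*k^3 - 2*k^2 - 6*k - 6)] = (9*k^4 + 162*k^3 + 39*k^2 - 8*k - 48)/(81*k^6 + 36*k^5 + 112*k^4 + 132*k^3 + 60*k^2 + 72*k + 36)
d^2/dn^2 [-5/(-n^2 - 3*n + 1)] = 10*(-n^2 - 3*n + (2*n + 3)^2 + 1)/(n^2 + 3*n - 1)^3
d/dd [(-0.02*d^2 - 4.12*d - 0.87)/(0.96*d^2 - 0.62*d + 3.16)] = (3.9676*d^2 + 1.544*d - 13.5586)/(0.9216*d^4 - 1.1904*d^3 + 6.4516*d^2 - 3.9184*d + 9.9856)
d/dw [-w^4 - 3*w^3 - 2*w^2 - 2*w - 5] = -4*w^3 - 9*w^2 - 4*w - 2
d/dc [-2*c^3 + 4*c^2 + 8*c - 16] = -6*c^2 + 8*c + 8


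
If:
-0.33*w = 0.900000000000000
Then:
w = -2.73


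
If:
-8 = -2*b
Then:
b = 4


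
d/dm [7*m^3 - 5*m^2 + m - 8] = 21*m^2 - 10*m + 1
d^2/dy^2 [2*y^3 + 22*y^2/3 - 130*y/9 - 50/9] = 12*y + 44/3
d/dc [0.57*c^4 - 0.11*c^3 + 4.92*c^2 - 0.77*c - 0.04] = 2.28*c^3 - 0.33*c^2 + 9.84*c - 0.77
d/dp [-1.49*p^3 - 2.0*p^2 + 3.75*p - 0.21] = -4.47*p^2 - 4.0*p + 3.75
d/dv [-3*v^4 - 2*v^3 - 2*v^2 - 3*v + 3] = -12*v^3 - 6*v^2 - 4*v - 3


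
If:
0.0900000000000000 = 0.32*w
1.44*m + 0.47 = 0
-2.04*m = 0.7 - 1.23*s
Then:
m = -0.33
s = 0.03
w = 0.28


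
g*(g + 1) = g^2 + g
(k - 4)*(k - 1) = k^2 - 5*k + 4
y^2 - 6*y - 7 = (y - 7)*(y + 1)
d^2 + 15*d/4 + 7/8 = (d + 1/4)*(d + 7/2)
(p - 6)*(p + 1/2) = p^2 - 11*p/2 - 3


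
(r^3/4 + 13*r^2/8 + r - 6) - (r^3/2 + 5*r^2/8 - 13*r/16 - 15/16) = -r^3/4 + r^2 + 29*r/16 - 81/16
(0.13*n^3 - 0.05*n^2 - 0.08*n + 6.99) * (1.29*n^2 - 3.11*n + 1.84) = 0.1677*n^5 - 0.4688*n^4 + 0.2915*n^3 + 9.1739*n^2 - 21.8861*n + 12.8616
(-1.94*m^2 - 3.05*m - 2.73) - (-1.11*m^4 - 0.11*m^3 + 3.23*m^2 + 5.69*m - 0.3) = 1.11*m^4 + 0.11*m^3 - 5.17*m^2 - 8.74*m - 2.43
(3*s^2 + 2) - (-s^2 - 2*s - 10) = 4*s^2 + 2*s + 12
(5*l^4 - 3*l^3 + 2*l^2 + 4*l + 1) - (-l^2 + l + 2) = 5*l^4 - 3*l^3 + 3*l^2 + 3*l - 1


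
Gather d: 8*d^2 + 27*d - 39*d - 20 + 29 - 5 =8*d^2 - 12*d + 4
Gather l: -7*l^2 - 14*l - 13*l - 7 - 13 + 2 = -7*l^2 - 27*l - 18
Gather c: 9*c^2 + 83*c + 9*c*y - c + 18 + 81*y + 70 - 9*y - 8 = 9*c^2 + c*(9*y + 82) + 72*y + 80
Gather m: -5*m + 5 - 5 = -5*m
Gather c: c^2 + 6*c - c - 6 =c^2 + 5*c - 6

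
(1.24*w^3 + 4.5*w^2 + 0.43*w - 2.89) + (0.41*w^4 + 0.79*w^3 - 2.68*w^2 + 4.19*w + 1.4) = 0.41*w^4 + 2.03*w^3 + 1.82*w^2 + 4.62*w - 1.49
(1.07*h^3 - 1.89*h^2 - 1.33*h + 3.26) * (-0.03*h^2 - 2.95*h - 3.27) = -0.0321*h^5 - 3.0998*h^4 + 2.1165*h^3 + 10.006*h^2 - 5.2679*h - 10.6602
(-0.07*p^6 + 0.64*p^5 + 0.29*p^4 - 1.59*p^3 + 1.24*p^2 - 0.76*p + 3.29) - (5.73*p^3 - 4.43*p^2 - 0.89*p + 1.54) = -0.07*p^6 + 0.64*p^5 + 0.29*p^4 - 7.32*p^3 + 5.67*p^2 + 0.13*p + 1.75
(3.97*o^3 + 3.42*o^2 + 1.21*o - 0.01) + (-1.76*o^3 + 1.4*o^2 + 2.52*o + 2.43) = 2.21*o^3 + 4.82*o^2 + 3.73*o + 2.42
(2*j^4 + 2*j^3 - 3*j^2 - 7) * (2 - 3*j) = -6*j^5 - 2*j^4 + 13*j^3 - 6*j^2 + 21*j - 14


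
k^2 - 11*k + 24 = (k - 8)*(k - 3)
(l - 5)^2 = l^2 - 10*l + 25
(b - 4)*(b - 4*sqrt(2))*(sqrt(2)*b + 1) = sqrt(2)*b^3 - 7*b^2 - 4*sqrt(2)*b^2 - 4*sqrt(2)*b + 28*b + 16*sqrt(2)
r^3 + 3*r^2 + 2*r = r*(r + 1)*(r + 2)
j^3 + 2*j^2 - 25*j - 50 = (j - 5)*(j + 2)*(j + 5)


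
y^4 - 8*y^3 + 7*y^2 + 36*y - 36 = (y - 6)*(y - 3)*(y - 1)*(y + 2)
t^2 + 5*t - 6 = (t - 1)*(t + 6)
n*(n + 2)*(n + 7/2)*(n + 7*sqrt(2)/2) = n^4 + 7*sqrt(2)*n^3/2 + 11*n^3/2 + 7*n^2 + 77*sqrt(2)*n^2/4 + 49*sqrt(2)*n/2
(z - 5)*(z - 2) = z^2 - 7*z + 10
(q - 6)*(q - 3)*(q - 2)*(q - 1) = q^4 - 12*q^3 + 47*q^2 - 72*q + 36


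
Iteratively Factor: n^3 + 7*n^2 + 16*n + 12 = (n + 3)*(n^2 + 4*n + 4) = (n + 2)*(n + 3)*(n + 2)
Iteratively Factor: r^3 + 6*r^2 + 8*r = (r + 4)*(r^2 + 2*r) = (r + 2)*(r + 4)*(r)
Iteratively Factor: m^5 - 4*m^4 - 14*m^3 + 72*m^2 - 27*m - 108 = (m + 1)*(m^4 - 5*m^3 - 9*m^2 + 81*m - 108) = (m - 3)*(m + 1)*(m^3 - 2*m^2 - 15*m + 36) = (m - 3)^2*(m + 1)*(m^2 + m - 12) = (m - 3)^3*(m + 1)*(m + 4)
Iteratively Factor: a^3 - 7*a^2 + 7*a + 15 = (a - 5)*(a^2 - 2*a - 3) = (a - 5)*(a + 1)*(a - 3)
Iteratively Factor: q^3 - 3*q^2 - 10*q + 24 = (q + 3)*(q^2 - 6*q + 8) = (q - 2)*(q + 3)*(q - 4)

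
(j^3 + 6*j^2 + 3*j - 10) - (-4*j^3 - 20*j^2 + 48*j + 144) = 5*j^3 + 26*j^2 - 45*j - 154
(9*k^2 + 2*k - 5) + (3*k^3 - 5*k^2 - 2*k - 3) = 3*k^3 + 4*k^2 - 8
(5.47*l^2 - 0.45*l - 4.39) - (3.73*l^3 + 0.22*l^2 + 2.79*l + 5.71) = -3.73*l^3 + 5.25*l^2 - 3.24*l - 10.1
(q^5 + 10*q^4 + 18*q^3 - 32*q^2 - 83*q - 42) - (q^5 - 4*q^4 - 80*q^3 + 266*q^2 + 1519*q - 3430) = 14*q^4 + 98*q^3 - 298*q^2 - 1602*q + 3388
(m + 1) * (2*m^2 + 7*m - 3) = 2*m^3 + 9*m^2 + 4*m - 3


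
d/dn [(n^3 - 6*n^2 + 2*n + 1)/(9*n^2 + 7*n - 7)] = (9*n^4 + 14*n^3 - 81*n^2 + 66*n - 21)/(81*n^4 + 126*n^3 - 77*n^2 - 98*n + 49)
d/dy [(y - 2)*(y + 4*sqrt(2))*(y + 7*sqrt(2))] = 3*y^2 - 4*y + 22*sqrt(2)*y - 22*sqrt(2) + 56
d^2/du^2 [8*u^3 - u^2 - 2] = 48*u - 2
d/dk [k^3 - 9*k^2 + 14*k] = 3*k^2 - 18*k + 14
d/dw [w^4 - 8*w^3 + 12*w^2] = 4*w*(w^2 - 6*w + 6)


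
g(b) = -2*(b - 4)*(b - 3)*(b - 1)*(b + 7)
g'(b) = -2*(b - 4)*(b - 3)*(b - 1) - 2*(b - 4)*(b - 3)*(b + 7) - 2*(b - 4)*(b - 1)*(b + 7) - 2*(b - 3)*(b - 1)*(b + 7) = -8*b^3 + 6*b^2 + 148*b - 242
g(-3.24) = 1440.48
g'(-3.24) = -386.44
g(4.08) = -5.90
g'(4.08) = -81.62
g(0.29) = 104.08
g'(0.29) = -198.77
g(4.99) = -188.50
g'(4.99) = -348.09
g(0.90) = 10.29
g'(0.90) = -109.77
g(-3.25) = 1444.34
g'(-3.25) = -385.00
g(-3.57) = 1559.20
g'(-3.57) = -329.90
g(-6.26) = 1020.84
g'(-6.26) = 1029.16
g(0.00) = 168.00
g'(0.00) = -242.00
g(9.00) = -7680.00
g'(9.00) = -4256.00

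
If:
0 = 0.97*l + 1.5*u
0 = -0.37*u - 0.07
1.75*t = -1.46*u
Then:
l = 0.29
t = 0.16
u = -0.19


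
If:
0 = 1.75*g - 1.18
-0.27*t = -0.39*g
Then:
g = 0.67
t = 0.97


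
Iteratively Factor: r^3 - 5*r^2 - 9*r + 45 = (r - 3)*(r^2 - 2*r - 15) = (r - 3)*(r + 3)*(r - 5)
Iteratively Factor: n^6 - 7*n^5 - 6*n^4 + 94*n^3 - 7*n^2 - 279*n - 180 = (n + 3)*(n^5 - 10*n^4 + 24*n^3 + 22*n^2 - 73*n - 60) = (n - 3)*(n + 3)*(n^4 - 7*n^3 + 3*n^2 + 31*n + 20) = (n - 3)*(n + 1)*(n + 3)*(n^3 - 8*n^2 + 11*n + 20) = (n - 5)*(n - 3)*(n + 1)*(n + 3)*(n^2 - 3*n - 4) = (n - 5)*(n - 3)*(n + 1)^2*(n + 3)*(n - 4)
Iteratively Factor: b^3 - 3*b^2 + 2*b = (b - 1)*(b^2 - 2*b) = b*(b - 1)*(b - 2)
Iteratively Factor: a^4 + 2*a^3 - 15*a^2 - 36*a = (a - 4)*(a^3 + 6*a^2 + 9*a) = a*(a - 4)*(a^2 + 6*a + 9) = a*(a - 4)*(a + 3)*(a + 3)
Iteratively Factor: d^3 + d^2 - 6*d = (d - 2)*(d^2 + 3*d) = d*(d - 2)*(d + 3)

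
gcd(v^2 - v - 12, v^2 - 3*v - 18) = v + 3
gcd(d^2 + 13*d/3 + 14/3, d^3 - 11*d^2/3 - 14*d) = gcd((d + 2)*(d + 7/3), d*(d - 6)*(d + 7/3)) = d + 7/3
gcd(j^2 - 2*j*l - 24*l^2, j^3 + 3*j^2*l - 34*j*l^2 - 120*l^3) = j^2 - 2*j*l - 24*l^2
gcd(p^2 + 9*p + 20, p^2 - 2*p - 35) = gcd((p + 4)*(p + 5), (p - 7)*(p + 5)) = p + 5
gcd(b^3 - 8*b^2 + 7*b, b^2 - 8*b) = b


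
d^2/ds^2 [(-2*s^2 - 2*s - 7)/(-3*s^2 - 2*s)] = 2*(6*s^3 + 189*s^2 + 126*s + 28)/(s^3*(27*s^3 + 54*s^2 + 36*s + 8))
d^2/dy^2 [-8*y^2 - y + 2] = -16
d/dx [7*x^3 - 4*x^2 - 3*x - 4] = 21*x^2 - 8*x - 3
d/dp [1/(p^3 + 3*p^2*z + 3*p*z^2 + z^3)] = -3/(p^4 + 4*p^3*z + 6*p^2*z^2 + 4*p*z^3 + z^4)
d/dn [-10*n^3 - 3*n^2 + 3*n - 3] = -30*n^2 - 6*n + 3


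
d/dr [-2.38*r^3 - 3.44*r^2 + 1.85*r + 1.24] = -7.14*r^2 - 6.88*r + 1.85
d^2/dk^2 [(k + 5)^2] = 2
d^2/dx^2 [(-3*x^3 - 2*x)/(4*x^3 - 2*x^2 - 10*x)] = (-6*x^3 - 114*x^2 + 12*x - 97)/(8*x^6 - 12*x^5 - 54*x^4 + 59*x^3 + 135*x^2 - 75*x - 125)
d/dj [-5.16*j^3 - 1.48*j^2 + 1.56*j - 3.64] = -15.48*j^2 - 2.96*j + 1.56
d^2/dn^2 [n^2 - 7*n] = 2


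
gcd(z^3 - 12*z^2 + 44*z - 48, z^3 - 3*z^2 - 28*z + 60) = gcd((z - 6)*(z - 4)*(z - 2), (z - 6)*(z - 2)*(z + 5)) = z^2 - 8*z + 12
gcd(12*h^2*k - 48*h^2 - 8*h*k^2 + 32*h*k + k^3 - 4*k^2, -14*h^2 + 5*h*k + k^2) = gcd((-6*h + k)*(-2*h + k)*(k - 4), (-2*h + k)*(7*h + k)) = 2*h - k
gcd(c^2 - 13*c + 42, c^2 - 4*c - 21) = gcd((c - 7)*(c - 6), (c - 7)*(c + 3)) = c - 7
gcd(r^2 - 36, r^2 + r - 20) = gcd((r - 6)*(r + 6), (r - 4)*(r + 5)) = 1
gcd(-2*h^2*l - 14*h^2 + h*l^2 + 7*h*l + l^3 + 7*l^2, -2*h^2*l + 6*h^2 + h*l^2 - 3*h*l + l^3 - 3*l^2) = 2*h^2 - h*l - l^2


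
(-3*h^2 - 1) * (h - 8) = -3*h^3 + 24*h^2 - h + 8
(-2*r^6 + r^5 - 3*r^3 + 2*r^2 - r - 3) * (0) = 0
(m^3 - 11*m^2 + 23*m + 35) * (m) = m^4 - 11*m^3 + 23*m^2 + 35*m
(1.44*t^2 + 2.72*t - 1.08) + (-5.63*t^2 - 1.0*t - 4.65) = -4.19*t^2 + 1.72*t - 5.73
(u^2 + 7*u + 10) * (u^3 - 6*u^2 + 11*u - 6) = u^5 + u^4 - 21*u^3 + 11*u^2 + 68*u - 60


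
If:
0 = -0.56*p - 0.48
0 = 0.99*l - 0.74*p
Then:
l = -0.64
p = -0.86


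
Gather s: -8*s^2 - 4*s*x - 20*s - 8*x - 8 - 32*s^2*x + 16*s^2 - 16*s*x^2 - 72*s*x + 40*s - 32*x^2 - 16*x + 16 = s^2*(8 - 32*x) + s*(-16*x^2 - 76*x + 20) - 32*x^2 - 24*x + 8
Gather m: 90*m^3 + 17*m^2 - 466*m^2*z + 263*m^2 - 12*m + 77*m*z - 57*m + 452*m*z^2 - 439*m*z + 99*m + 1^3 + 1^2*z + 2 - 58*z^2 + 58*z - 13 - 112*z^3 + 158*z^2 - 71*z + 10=90*m^3 + m^2*(280 - 466*z) + m*(452*z^2 - 362*z + 30) - 112*z^3 + 100*z^2 - 12*z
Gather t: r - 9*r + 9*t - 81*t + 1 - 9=-8*r - 72*t - 8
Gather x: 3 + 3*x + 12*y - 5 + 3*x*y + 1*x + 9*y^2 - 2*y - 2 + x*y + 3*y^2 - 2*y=x*(4*y + 4) + 12*y^2 + 8*y - 4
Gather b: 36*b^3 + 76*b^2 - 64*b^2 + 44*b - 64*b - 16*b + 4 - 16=36*b^3 + 12*b^2 - 36*b - 12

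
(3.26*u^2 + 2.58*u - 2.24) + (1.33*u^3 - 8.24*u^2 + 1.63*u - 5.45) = 1.33*u^3 - 4.98*u^2 + 4.21*u - 7.69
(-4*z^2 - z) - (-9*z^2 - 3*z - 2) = 5*z^2 + 2*z + 2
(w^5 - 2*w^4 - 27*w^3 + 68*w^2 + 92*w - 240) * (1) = w^5 - 2*w^4 - 27*w^3 + 68*w^2 + 92*w - 240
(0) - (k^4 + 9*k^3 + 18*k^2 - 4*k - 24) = -k^4 - 9*k^3 - 18*k^2 + 4*k + 24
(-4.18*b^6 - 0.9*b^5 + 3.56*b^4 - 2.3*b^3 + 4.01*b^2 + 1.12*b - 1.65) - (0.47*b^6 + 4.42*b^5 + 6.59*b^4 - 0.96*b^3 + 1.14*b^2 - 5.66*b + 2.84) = -4.65*b^6 - 5.32*b^5 - 3.03*b^4 - 1.34*b^3 + 2.87*b^2 + 6.78*b - 4.49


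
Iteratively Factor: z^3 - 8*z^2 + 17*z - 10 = (z - 5)*(z^2 - 3*z + 2) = (z - 5)*(z - 1)*(z - 2)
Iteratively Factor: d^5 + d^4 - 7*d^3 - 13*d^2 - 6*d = (d + 1)*(d^4 - 7*d^2 - 6*d) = (d - 3)*(d + 1)*(d^3 + 3*d^2 + 2*d) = d*(d - 3)*(d + 1)*(d^2 + 3*d + 2) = d*(d - 3)*(d + 1)*(d + 2)*(d + 1)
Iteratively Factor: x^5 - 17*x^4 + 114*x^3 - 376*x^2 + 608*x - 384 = (x - 4)*(x^4 - 13*x^3 + 62*x^2 - 128*x + 96) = (x - 4)*(x - 2)*(x^3 - 11*x^2 + 40*x - 48) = (x - 4)^2*(x - 2)*(x^2 - 7*x + 12) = (x - 4)^3*(x - 2)*(x - 3)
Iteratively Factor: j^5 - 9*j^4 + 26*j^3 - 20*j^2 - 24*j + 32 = (j + 1)*(j^4 - 10*j^3 + 36*j^2 - 56*j + 32) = (j - 2)*(j + 1)*(j^3 - 8*j^2 + 20*j - 16) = (j - 4)*(j - 2)*(j + 1)*(j^2 - 4*j + 4) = (j - 4)*(j - 2)^2*(j + 1)*(j - 2)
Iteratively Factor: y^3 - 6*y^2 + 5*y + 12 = (y + 1)*(y^2 - 7*y + 12) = (y - 4)*(y + 1)*(y - 3)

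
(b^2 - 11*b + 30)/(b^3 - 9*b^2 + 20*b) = (b - 6)/(b*(b - 4))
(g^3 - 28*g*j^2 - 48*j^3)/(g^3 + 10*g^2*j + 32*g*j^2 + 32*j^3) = (g - 6*j)/(g + 4*j)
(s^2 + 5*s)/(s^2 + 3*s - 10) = s/(s - 2)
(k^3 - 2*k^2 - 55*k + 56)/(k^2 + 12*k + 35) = (k^2 - 9*k + 8)/(k + 5)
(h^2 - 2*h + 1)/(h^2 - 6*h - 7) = (-h^2 + 2*h - 1)/(-h^2 + 6*h + 7)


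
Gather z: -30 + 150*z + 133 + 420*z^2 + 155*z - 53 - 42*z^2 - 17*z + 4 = 378*z^2 + 288*z + 54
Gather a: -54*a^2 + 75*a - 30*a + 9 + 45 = -54*a^2 + 45*a + 54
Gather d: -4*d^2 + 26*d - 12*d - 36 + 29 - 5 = -4*d^2 + 14*d - 12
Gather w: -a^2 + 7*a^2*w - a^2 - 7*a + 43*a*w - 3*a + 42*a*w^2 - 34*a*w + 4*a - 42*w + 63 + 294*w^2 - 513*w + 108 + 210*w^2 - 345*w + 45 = -2*a^2 - 6*a + w^2*(42*a + 504) + w*(7*a^2 + 9*a - 900) + 216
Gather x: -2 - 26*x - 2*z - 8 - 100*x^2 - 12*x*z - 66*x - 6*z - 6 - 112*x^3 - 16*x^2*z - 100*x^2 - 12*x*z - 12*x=-112*x^3 + x^2*(-16*z - 200) + x*(-24*z - 104) - 8*z - 16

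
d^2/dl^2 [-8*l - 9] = 0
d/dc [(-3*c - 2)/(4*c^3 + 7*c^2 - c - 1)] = (-12*c^3 - 21*c^2 + 3*c + (3*c + 2)*(12*c^2 + 14*c - 1) + 3)/(4*c^3 + 7*c^2 - c - 1)^2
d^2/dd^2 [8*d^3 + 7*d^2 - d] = 48*d + 14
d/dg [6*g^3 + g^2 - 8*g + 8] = 18*g^2 + 2*g - 8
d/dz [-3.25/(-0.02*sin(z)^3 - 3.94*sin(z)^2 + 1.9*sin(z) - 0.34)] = (-0.195*sin(z)^2 - 25.61*sin(z) + 6.175)*cos(z)/(0.02*sin(z)^3 + 3.94*sin(z)^2 - 1.9*sin(z) + 0.34)^2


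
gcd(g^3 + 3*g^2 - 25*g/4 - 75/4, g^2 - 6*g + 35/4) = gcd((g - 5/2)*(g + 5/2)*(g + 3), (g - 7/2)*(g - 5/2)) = g - 5/2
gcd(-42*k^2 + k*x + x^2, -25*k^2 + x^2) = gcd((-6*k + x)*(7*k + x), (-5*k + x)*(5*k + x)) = 1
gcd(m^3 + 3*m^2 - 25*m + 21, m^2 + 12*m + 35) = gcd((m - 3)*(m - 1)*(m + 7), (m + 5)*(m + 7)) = m + 7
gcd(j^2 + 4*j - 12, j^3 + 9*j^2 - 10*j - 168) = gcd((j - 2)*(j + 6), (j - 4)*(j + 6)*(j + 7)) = j + 6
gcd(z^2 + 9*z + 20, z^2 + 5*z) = z + 5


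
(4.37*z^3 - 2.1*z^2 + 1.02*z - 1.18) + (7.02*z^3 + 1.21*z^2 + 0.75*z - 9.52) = 11.39*z^3 - 0.89*z^2 + 1.77*z - 10.7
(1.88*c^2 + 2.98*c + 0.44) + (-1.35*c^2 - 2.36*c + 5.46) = 0.53*c^2 + 0.62*c + 5.9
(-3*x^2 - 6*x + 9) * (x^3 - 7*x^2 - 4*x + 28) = -3*x^5 + 15*x^4 + 63*x^3 - 123*x^2 - 204*x + 252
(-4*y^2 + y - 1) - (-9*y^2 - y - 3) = 5*y^2 + 2*y + 2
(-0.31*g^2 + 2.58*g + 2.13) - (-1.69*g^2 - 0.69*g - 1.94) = 1.38*g^2 + 3.27*g + 4.07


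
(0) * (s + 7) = 0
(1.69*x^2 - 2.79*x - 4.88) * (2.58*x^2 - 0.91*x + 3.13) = 4.3602*x^4 - 8.7361*x^3 - 4.7618*x^2 - 4.2919*x - 15.2744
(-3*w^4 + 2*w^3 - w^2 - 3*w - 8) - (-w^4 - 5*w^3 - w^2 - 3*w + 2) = -2*w^4 + 7*w^3 - 10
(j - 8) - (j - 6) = -2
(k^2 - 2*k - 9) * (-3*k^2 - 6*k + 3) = -3*k^4 + 42*k^2 + 48*k - 27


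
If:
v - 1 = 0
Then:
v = 1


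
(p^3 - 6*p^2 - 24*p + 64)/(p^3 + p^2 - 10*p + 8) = (p - 8)/(p - 1)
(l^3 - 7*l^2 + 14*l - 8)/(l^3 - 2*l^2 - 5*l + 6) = (l^2 - 6*l + 8)/(l^2 - l - 6)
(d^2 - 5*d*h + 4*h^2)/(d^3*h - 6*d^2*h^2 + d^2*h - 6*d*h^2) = (d^2 - 5*d*h + 4*h^2)/(d*h*(d^2 - 6*d*h + d - 6*h))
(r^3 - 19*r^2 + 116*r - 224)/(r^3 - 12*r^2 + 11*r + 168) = (r - 4)/(r + 3)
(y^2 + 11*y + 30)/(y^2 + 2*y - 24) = (y + 5)/(y - 4)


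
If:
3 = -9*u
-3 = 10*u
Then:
No Solution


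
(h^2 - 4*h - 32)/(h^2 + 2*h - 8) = (h - 8)/(h - 2)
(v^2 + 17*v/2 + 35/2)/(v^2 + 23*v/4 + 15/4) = 2*(2*v + 7)/(4*v + 3)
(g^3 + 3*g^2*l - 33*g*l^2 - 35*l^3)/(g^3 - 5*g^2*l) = 1 + 8*l/g + 7*l^2/g^2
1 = 1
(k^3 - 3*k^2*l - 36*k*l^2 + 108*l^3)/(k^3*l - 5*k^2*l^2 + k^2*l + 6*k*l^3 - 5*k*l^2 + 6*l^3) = (k^2 - 36*l^2)/(l*(k^2 - 2*k*l + k - 2*l))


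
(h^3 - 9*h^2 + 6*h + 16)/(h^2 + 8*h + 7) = (h^2 - 10*h + 16)/(h + 7)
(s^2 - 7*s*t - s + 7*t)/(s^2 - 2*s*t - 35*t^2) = (s - 1)/(s + 5*t)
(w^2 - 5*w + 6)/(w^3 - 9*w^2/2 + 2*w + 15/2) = 2*(w - 2)/(2*w^2 - 3*w - 5)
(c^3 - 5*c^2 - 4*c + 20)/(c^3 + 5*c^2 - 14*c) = (c^2 - 3*c - 10)/(c*(c + 7))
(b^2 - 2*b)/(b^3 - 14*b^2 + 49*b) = (b - 2)/(b^2 - 14*b + 49)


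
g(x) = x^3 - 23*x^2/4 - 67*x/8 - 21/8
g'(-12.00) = 561.62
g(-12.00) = -2458.12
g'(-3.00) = 53.12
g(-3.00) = -56.25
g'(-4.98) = 123.30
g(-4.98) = -227.03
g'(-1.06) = 7.19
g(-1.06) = -1.40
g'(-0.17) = -6.33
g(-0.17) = -1.37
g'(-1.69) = 19.63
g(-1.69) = -9.72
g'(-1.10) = 7.90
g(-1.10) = -1.70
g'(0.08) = -9.28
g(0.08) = -3.33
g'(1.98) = -19.38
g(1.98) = -33.99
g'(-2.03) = 27.33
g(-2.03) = -17.68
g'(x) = 3*x^2 - 23*x/2 - 67/8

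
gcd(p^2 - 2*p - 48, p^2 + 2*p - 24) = p + 6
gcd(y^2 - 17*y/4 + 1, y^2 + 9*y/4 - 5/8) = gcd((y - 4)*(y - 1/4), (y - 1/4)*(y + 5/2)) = y - 1/4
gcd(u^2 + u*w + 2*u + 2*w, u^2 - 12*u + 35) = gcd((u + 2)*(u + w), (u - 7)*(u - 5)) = 1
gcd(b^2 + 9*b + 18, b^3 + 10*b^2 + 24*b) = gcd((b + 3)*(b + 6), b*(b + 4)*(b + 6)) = b + 6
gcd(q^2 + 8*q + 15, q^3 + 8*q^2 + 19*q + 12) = q + 3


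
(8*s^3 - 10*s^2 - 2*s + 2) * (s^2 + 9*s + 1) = 8*s^5 + 62*s^4 - 84*s^3 - 26*s^2 + 16*s + 2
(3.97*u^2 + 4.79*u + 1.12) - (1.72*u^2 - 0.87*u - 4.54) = 2.25*u^2 + 5.66*u + 5.66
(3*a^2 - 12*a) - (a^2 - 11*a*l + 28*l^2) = 2*a^2 + 11*a*l - 12*a - 28*l^2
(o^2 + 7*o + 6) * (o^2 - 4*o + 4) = o^4 + 3*o^3 - 18*o^2 + 4*o + 24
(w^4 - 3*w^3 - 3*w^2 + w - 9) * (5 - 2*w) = -2*w^5 + 11*w^4 - 9*w^3 - 17*w^2 + 23*w - 45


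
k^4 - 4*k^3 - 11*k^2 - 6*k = k*(k - 6)*(k + 1)^2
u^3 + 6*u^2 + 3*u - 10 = (u - 1)*(u + 2)*(u + 5)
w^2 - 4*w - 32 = (w - 8)*(w + 4)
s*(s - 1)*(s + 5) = s^3 + 4*s^2 - 5*s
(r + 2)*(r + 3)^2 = r^3 + 8*r^2 + 21*r + 18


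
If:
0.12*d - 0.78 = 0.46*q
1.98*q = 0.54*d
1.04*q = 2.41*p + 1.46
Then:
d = -143.00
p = -17.44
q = -39.00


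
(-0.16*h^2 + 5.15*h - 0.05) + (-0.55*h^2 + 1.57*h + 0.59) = -0.71*h^2 + 6.72*h + 0.54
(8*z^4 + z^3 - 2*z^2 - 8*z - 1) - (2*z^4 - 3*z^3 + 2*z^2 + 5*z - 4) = 6*z^4 + 4*z^3 - 4*z^2 - 13*z + 3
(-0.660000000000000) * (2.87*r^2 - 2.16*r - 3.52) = -1.8942*r^2 + 1.4256*r + 2.3232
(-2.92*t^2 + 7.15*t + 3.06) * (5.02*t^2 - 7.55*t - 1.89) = -14.6584*t^4 + 57.939*t^3 - 33.1025*t^2 - 36.6165*t - 5.7834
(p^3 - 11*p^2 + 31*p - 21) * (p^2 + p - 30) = p^5 - 10*p^4 - 10*p^3 + 340*p^2 - 951*p + 630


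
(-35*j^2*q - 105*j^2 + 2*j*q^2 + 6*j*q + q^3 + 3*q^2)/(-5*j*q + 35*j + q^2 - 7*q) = (7*j*q + 21*j + q^2 + 3*q)/(q - 7)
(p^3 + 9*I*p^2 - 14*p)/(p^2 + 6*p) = (p^2 + 9*I*p - 14)/(p + 6)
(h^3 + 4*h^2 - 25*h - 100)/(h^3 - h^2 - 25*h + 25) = (h + 4)/(h - 1)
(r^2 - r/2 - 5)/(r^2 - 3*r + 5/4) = 2*(r + 2)/(2*r - 1)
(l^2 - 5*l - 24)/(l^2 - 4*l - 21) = (l - 8)/(l - 7)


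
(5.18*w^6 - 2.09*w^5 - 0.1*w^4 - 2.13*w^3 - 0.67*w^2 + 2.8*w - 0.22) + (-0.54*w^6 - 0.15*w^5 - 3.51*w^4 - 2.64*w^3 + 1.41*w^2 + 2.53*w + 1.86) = 4.64*w^6 - 2.24*w^5 - 3.61*w^4 - 4.77*w^3 + 0.74*w^2 + 5.33*w + 1.64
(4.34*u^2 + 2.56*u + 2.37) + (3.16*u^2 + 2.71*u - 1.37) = 7.5*u^2 + 5.27*u + 1.0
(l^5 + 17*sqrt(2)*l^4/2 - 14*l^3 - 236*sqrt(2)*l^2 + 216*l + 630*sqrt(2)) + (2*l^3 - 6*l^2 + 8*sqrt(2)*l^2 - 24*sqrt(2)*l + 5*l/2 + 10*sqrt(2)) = l^5 + 17*sqrt(2)*l^4/2 - 12*l^3 - 228*sqrt(2)*l^2 - 6*l^2 - 24*sqrt(2)*l + 437*l/2 + 640*sqrt(2)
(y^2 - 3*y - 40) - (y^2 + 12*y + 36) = -15*y - 76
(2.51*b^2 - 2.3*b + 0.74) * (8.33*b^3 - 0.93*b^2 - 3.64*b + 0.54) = 20.9083*b^5 - 21.4933*b^4 - 0.8332*b^3 + 9.0392*b^2 - 3.9356*b + 0.3996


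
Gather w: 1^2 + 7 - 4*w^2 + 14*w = -4*w^2 + 14*w + 8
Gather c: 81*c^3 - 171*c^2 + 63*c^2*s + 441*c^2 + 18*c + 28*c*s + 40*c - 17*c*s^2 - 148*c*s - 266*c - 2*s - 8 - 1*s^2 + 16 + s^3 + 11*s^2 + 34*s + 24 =81*c^3 + c^2*(63*s + 270) + c*(-17*s^2 - 120*s - 208) + s^3 + 10*s^2 + 32*s + 32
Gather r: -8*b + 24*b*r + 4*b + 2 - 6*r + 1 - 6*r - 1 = -4*b + r*(24*b - 12) + 2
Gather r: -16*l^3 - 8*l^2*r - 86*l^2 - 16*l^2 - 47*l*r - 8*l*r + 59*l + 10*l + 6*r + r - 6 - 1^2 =-16*l^3 - 102*l^2 + 69*l + r*(-8*l^2 - 55*l + 7) - 7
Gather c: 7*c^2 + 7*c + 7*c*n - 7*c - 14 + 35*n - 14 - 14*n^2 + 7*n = 7*c^2 + 7*c*n - 14*n^2 + 42*n - 28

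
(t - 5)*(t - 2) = t^2 - 7*t + 10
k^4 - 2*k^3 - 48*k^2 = k^2*(k - 8)*(k + 6)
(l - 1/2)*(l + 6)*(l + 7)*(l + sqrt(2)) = l^4 + sqrt(2)*l^3 + 25*l^3/2 + 25*sqrt(2)*l^2/2 + 71*l^2/2 - 21*l + 71*sqrt(2)*l/2 - 21*sqrt(2)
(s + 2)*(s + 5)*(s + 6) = s^3 + 13*s^2 + 52*s + 60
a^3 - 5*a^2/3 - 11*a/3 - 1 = (a - 3)*(a + 1/3)*(a + 1)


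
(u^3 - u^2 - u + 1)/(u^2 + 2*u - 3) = (u^2 - 1)/(u + 3)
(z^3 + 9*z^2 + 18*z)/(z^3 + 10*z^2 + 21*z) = (z + 6)/(z + 7)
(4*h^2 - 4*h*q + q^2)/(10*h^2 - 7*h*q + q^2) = (-2*h + q)/(-5*h + q)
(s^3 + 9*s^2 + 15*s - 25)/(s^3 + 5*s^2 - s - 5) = (s + 5)/(s + 1)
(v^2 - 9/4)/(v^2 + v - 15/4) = (2*v + 3)/(2*v + 5)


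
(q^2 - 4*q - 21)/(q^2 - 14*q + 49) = (q + 3)/(q - 7)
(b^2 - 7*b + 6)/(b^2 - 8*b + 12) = (b - 1)/(b - 2)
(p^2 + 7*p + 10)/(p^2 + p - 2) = (p + 5)/(p - 1)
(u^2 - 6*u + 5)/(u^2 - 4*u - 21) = (-u^2 + 6*u - 5)/(-u^2 + 4*u + 21)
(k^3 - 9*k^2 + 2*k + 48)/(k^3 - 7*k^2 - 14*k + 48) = (k^2 - k - 6)/(k^2 + k - 6)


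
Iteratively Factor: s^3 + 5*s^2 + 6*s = (s)*(s^2 + 5*s + 6) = s*(s + 3)*(s + 2)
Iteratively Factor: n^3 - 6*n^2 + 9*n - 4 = (n - 4)*(n^2 - 2*n + 1) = (n - 4)*(n - 1)*(n - 1)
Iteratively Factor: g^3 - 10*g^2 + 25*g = (g)*(g^2 - 10*g + 25) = g*(g - 5)*(g - 5)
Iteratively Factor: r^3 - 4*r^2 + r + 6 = (r + 1)*(r^2 - 5*r + 6) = (r - 3)*(r + 1)*(r - 2)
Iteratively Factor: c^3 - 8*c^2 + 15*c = (c)*(c^2 - 8*c + 15) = c*(c - 3)*(c - 5)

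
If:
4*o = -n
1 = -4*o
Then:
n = 1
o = -1/4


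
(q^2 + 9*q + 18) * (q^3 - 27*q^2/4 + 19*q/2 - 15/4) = q^5 + 9*q^4/4 - 133*q^3/4 - 159*q^2/4 + 549*q/4 - 135/2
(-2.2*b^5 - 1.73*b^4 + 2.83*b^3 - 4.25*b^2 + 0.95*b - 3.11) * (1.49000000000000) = -3.278*b^5 - 2.5777*b^4 + 4.2167*b^3 - 6.3325*b^2 + 1.4155*b - 4.6339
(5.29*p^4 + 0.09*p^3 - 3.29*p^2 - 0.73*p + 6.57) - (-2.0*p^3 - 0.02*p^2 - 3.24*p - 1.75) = 5.29*p^4 + 2.09*p^3 - 3.27*p^2 + 2.51*p + 8.32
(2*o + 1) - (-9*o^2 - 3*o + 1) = 9*o^2 + 5*o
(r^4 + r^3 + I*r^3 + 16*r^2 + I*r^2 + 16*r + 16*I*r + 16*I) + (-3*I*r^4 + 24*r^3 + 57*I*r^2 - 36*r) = r^4 - 3*I*r^4 + 25*r^3 + I*r^3 + 16*r^2 + 58*I*r^2 - 20*r + 16*I*r + 16*I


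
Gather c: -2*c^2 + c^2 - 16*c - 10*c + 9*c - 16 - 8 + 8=-c^2 - 17*c - 16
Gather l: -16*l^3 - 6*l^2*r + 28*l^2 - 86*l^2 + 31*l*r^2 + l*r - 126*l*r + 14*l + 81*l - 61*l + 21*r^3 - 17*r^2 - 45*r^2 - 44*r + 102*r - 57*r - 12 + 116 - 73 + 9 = -16*l^3 + l^2*(-6*r - 58) + l*(31*r^2 - 125*r + 34) + 21*r^3 - 62*r^2 + r + 40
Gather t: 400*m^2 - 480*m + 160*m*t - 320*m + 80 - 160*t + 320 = 400*m^2 - 800*m + t*(160*m - 160) + 400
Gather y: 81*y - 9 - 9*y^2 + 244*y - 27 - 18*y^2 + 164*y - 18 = -27*y^2 + 489*y - 54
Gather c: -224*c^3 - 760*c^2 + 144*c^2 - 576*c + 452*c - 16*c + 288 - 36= -224*c^3 - 616*c^2 - 140*c + 252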